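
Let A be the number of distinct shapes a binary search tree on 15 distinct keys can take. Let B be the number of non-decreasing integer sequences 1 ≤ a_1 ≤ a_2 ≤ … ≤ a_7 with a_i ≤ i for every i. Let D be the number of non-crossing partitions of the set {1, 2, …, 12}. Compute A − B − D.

9486404

Rooted binary trees with 15 nodes (each child slot possibly empty) number C_15. So A = C_15 = 9694845.
Such sub-staircase sequences of length n are counted by C_n; here n = 7. So B = C_7 = 429.
Non-crossing partitions of an n-element set are counted by C_n; here n = 12. So D = C_12 = 208012.
A − B − D = 9694845 − 429 − 208012 = 9486404.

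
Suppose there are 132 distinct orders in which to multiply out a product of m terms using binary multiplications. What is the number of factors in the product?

Parenthesizations of m factors are counted by C_{m−1}. The Catalan number equal to 132 is C_6.
So the index is 6, and the number of factors is 6 + 1 = 7.

7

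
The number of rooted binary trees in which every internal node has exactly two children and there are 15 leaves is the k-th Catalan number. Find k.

A full binary tree with L leaves has L−1 internal nodes and is counted by C_{L−1}; L = 15 gives C_14.

14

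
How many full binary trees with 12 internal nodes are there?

The number of full binary trees on 12 internal nodes is the Catalan number C_12.
C_12 = C(24,12)/13 = 2704156/13 = 208012.

208012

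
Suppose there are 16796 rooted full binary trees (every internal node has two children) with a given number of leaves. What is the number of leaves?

11

Full binary trees with L leaves are counted by C_{L−1}, and C_10 = 16796.
So the index is 10, and the number of leaves is 10 + 1 = 11.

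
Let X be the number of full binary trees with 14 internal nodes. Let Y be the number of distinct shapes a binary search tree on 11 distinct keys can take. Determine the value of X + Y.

The number of full binary trees on 14 internal nodes is the Catalan number C_14. So X = C_14 = 2674440.
Binary trees (left/right distinguished) on n nodes are counted by C_n; here n = 11. So Y = C_11 = 58786.
X + Y = 2674440 + 58786 = 2733226.

2733226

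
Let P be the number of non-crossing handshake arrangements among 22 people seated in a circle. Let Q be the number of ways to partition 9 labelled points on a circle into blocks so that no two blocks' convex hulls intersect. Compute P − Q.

With 22 = 2·11 people, non-crossing handshake pairings are non-crossing perfect matchings on a circle, counted by C_11. So P = C_11 = 58786.
The non-crossing partitions of [9] form a lattice of size C_9. So Q = C_9 = 4862.
P − Q = 58786 − 4862 = 53924.

53924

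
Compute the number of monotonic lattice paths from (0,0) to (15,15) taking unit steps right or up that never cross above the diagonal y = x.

9694845

Monotone paths in an n×n grid that stay weakly below the diagonal are counted by C_n; here n = 15.
C_15 = C(30,15)/16 = 155117520/16 = 9694845.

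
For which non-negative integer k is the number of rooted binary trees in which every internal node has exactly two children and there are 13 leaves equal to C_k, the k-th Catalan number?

A full binary tree with L leaves has L−1 internal nodes and is counted by C_{L−1}; L = 13 gives C_12.

12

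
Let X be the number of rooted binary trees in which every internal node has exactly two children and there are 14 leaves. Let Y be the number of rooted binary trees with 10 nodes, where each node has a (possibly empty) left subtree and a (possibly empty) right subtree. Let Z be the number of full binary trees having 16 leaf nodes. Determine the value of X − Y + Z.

10420949

A full binary tree with L leaves has L−1 internal nodes and is counted by C_{L−1}; L = 14 gives C_13. So X = C_13 = 742900.
There are C_n binary search tree shapes on n keys; with n = 10 that is C_10. So Y = C_10 = 16796.
A full binary tree with L leaves has L−1 internal nodes and is counted by C_{L−1}; L = 16 gives C_15. So Z = C_15 = 9694845.
X − Y + Z = 742900 − 16796 + 9694845 = 10420949.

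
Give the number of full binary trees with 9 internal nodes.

Full binary trees with n internal nodes are counted by C_n; here n = 9.
C_9 = C(18,9)/10 = 48620/10 = 4862.

4862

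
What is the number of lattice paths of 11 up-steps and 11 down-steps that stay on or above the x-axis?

A Dyck path with 11 up-steps and 11 down-steps has semilength 11, so there are C_11 of them.
C_11 = C_10 · 2(2·10+1)/(10+2) = 16796 · 42/12 = 58786.

58786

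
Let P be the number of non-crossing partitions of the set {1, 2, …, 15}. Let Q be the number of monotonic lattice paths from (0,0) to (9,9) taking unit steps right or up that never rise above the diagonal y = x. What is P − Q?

9689983

Non-crossing partitions of an n-element set are counted by C_n; here n = 15. So P = C_15 = 9694845.
Sub-diagonal monotone paths from (0,0) to (9,9) biject with Dyck paths of semilength 9, giving C_9. So Q = C_9 = 4862.
P − Q = 9694845 − 4862 = 9689983.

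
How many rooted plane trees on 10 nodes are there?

A rooted plane tree on 10 nodes has 9 edges, and such trees are counted by C_9.
C_9 = C(18,9)/10 = 48620/10 = 4862.

4862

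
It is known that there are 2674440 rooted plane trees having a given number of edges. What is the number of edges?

14

Rooted ordered trees with n edges are counted by C_n. The Catalan number equal to 2674440 is C_14.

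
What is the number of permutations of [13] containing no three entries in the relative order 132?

742900

For any fixed pattern of length 3, the pattern-avoiding permutations of [13] number C_13.
C_13 = 742900.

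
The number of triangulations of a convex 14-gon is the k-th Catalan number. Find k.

12

A convex 14-gon is triangulated into 12 triangles, and the number of such triangulations is the Catalan number C_{14−2} = C_12.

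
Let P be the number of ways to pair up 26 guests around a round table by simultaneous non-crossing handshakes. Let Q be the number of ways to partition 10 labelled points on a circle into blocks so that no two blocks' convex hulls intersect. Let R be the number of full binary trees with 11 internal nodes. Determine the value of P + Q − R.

700910

With 26 = 2·13 people, non-crossing handshake pairings are non-crossing perfect matchings on a circle, counted by C_13. So P = C_13 = 742900.
The non-crossing partitions of [10] form a lattice of size C_10. So Q = C_10 = 16796.
Full binary trees with n internal nodes are counted by C_n; here n = 11. So R = C_11 = 58786.
P + Q − R = 742900 + 16796 − 58786 = 700910.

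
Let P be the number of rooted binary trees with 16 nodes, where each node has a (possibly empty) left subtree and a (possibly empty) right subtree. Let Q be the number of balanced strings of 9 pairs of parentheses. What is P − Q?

35352808

Rooted binary trees with 16 nodes (each child slot possibly empty) number C_16. So P = C_16 = 35357670.
With 9 pairs the number of balanced bracket strings is the Catalan number C_9. So Q = C_9 = 4862.
P − Q = 35357670 − 4862 = 35352808.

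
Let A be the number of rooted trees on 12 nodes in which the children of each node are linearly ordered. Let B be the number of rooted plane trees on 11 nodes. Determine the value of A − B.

A rooted plane tree on 12 nodes has 11 edges, and such trees are counted by C_11. So A = C_11 = 58786.
Rooted ordered (plane) trees on m nodes have m−1 edges and are counted by C_{m−1}; m = 11 gives C_10. So B = C_10 = 16796.
A − B = 58786 − 16796 = 41990.

41990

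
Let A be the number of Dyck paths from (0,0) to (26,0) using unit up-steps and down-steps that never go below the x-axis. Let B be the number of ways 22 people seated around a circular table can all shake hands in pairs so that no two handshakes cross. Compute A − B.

Paths of 13 up- and 13 down-steps that never dip below the axis are Dyck paths; their count is C_13. So A = C_13 = 742900.
With 22 = 2·11 people, non-crossing handshake pairings are non-crossing perfect matchings on a circle, counted by C_11. So B = C_11 = 58786.
A − B = 742900 − 58786 = 684114.

684114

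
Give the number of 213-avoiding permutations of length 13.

742900

For any fixed pattern of length 3, the pattern-avoiding permutations of [13] number C_13.
C_13 = C_12 · 2(2·12+1)/(12+2) = 208012 · 50/14 = 742900.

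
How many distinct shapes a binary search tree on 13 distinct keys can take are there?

Binary trees (left/right distinguished) on n nodes are counted by C_n; here n = 13.
C_13 = 742900.

742900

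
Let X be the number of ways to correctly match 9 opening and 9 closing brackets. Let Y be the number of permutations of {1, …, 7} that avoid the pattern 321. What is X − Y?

4433

With 9 pairs the number of balanced bracket strings is the Catalan number C_9. So X = C_9 = 4862.
Permutations of [n] avoiding any single length-3 pattern are counted by C_n; here n = 7. So Y = C_7 = 429.
X − Y = 4862 − 429 = 4433.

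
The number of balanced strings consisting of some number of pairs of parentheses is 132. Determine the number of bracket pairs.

Balanced strings of n bracket-pairs are counted by C_n. The Catalan number equal to 132 is C_6.

6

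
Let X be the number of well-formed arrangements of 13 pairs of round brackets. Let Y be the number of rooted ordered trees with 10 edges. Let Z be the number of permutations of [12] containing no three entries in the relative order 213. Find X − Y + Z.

Balanced strings of n pairs of brackets are counted by C_n; here n = 13. So X = C_13 = 742900.
A rooted plane tree with 10 edges has 11 nodes, and the count is C_10. So Y = C_10 = 16796.
Permutations of [n] avoiding any single length-3 pattern are counted by C_n; here n = 12. So Z = C_12 = 208012.
X − Y + Z = 742900 − 16796 + 208012 = 934116.

934116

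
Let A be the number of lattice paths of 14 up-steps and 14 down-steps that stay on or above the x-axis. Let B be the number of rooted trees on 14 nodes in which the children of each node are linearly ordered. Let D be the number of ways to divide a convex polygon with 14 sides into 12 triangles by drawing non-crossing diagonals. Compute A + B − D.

A Dyck path with 14 up-steps and 14 down-steps has semilength 14, so there are C_14 of them. So A = C_14 = 2674440.
A rooted plane tree on 14 nodes has 13 edges, and such trees are counted by C_13. So B = C_13 = 742900.
Triangulations of a convex m-gon are counted by C_{m−2}; with m = 14 this is C_12. So D = C_12 = 208012.
A + B − D = 2674440 + 742900 − 208012 = 3209328.

3209328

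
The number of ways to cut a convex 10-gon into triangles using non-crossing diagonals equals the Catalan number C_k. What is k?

8

Triangulations of a convex m-gon are counted by C_{m−2}; with m = 10 this is C_8.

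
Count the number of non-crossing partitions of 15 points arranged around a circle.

9694845

The non-crossing partitions of [15] form a lattice of size C_15.
C_15 = C(30,15)/16 = 155117520/16 = 9694845.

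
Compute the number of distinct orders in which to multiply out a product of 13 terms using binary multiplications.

Ways to associate a product of 13 factors correspond to binary trees on 13 leaves, so the count is C_12.
C_12 = C(24,12)/13 = 2704156/13 = 208012.

208012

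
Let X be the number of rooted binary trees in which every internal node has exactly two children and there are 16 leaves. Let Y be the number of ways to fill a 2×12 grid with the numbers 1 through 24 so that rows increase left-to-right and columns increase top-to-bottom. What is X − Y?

Full binary trees with 16 leaves have 16−1 = 15 internal nodes, so there are C_15 of them. So X = C_15 = 9694845.
Standard Young tableaux of shape 2×n are counted by C_n; here n = 12. So Y = C_12 = 208012.
X − Y = 9694845 − 208012 = 9486833.

9486833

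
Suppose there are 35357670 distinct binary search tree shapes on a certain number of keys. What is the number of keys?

Binary search tree shapes on n keys are counted by C_n; 35357670 = C_16.

16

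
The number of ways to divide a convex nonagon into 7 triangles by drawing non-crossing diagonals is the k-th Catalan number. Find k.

7

Triangulations of a convex m-gon are counted by C_{m−2}; with m = 9 this is C_7.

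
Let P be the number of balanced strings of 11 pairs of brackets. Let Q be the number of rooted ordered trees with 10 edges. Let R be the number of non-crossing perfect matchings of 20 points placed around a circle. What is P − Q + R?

58786

Balanced strings of n pairs of brackets are counted by C_n; here n = 11. So P = C_11 = 58786.
A rooted plane tree with 10 edges has 11 nodes, and the count is C_10. So Q = C_10 = 16796.
Pairing 20 circle points by 10 non-crossing chords gives C_10 matchings. So R = C_10 = 16796.
P − Q + R = 58786 − 16796 + 16796 = 58786.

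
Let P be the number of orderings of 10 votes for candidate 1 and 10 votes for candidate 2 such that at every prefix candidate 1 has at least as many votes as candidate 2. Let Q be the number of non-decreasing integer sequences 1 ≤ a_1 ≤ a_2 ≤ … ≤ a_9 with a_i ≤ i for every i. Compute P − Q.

Ballot sequences with n votes each where one side never trails are Dyck words, counted by C_n; here n = 10. So P = C_10 = 16796.
Such sub-staircase sequences of length n are counted by C_n; here n = 9. So Q = C_9 = 4862.
P − Q = 16796 − 4862 = 11934.

11934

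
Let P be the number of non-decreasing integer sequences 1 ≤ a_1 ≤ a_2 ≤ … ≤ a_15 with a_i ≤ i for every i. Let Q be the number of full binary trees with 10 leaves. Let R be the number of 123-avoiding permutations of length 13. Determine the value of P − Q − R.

Such sub-staircase sequences of length n are counted by C_n; here n = 15. So P = C_15 = 9694845.
A full binary tree with L leaves has L−1 internal nodes and is counted by C_{L−1}; L = 10 gives C_9. So Q = C_9 = 4862.
Permutations of [n] avoiding any single length-3 pattern are counted by C_n; here n = 13. So R = C_13 = 742900.
P − Q − R = 9694845 − 4862 − 742900 = 8947083.

8947083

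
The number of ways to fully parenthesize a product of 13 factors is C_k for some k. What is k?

Parenthesizations of m factors correspond to full binary trees with m leaves, counted by C_{m−1}; m = 13 gives C_12.

12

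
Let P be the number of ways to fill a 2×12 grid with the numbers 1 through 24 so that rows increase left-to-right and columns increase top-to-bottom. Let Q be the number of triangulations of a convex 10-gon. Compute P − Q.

By the hook-length formula (or a Dyck-path bijection), SYT of shape 2×12 number C_12. So P = C_12 = 208012.
A convex 10-gon is triangulated into 8 triangles, and the number of such triangulations is the Catalan number C_{10−2} = C_8. So Q = C_8 = 1430.
P − Q = 208012 − 1430 = 206582.

206582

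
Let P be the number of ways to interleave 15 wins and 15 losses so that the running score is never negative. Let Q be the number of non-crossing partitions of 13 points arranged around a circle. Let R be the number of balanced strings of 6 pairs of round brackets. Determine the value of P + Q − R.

Reading a vote for the leader as '(' and for the other as ')' turns such a sequence into a balanced string of 15 pairs, so the count is C_15. So P = C_15 = 9694845.
Non-crossing partitions of an n-element set are counted by C_n; here n = 13. So Q = C_13 = 742900.
With 6 pairs the number of balanced bracket strings is the Catalan number C_6. So R = C_6 = 132.
P + Q − R = 9694845 + 742900 − 132 = 10437613.

10437613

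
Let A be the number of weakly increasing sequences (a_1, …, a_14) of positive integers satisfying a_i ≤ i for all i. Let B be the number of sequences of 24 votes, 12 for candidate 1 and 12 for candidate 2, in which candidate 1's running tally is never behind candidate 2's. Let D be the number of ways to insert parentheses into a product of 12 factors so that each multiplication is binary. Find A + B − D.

2823666

Such sub-staircase sequences of length n are counted by C_n; here n = 14. So A = C_14 = 2674440.
Ballot sequences with n votes each where one side never trails are Dyck words, counted by C_n; here n = 12. So B = C_12 = 208012.
Bracketing 12 factors into binary products is counted by C_{12−1} = C_11. So D = C_11 = 58786.
A + B − D = 2674440 + 208012 − 58786 = 2823666.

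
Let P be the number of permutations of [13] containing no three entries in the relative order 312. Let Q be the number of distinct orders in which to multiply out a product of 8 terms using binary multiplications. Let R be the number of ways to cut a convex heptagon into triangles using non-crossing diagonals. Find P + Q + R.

For any fixed pattern of length 3, the pattern-avoiding permutations of [13] number C_13. So P = C_13 = 742900.
Parenthesizations of m factors correspond to full binary trees with m leaves, counted by C_{m−1}; m = 8 gives C_7. So Q = C_7 = 429.
A convex 7-gon is triangulated into 5 triangles, and the number of such triangulations is the Catalan number C_{7−2} = C_5. So R = C_5 = 42.
P + Q + R = 742900 + 429 + 42 = 743371.

743371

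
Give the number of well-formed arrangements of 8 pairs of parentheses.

Balanced strings of n pairs of brackets are counted by C_n; here n = 8.
C_8 = C(16,8)/9 = 12870/9 = 1430.

1430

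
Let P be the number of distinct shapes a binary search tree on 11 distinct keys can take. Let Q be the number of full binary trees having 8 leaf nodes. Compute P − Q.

Binary trees (left/right distinguished) on n nodes are counted by C_n; here n = 11. So P = C_11 = 58786.
Full binary trees with 8 leaves have 8−1 = 7 internal nodes, so there are C_7 of them. So Q = C_7 = 429.
P − Q = 58786 − 429 = 58357.

58357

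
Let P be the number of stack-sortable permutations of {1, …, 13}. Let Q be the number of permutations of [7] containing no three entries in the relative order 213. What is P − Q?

By Knuth's characterisation, the stack-sortable permutations of length 13 are the 231-avoiders, numbering C_13. So P = C_13 = 742900.
Permutations of [n] avoiding any single length-3 pattern are counted by C_n; here n = 7. So Q = C_7 = 429.
P − Q = 742900 − 429 = 742471.

742471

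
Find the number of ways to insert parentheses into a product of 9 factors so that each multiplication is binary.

Bracketing 9 factors into binary products is counted by C_{9−1} = C_8.
C_8 = 1430.

1430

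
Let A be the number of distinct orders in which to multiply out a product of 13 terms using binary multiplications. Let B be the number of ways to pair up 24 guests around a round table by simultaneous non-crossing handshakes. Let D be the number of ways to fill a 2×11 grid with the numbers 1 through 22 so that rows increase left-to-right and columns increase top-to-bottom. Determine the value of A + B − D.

Parenthesizations of m factors correspond to full binary trees with m leaves, counted by C_{m−1}; m = 13 gives C_12. So A = C_12 = 208012.
Non-crossing handshake pairings of 2n people are counted by C_n; 24 people gives n = 12. So B = C_12 = 208012.
Standard Young tableaux of shape 2×n are counted by C_n; here n = 11. So D = C_11 = 58786.
A + B − D = 208012 + 208012 − 58786 = 357238.

357238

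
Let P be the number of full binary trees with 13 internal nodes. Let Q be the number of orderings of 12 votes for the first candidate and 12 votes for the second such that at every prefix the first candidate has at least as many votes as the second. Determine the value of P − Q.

534888

Full binary trees with n internal nodes are counted by C_n; here n = 13. So P = C_13 = 742900.
Reading a vote for the leader as '(' and for the other as ')' turns such a sequence into a balanced string of 12 pairs, so the count is C_12. So Q = C_12 = 208012.
P − Q = 742900 − 208012 = 534888.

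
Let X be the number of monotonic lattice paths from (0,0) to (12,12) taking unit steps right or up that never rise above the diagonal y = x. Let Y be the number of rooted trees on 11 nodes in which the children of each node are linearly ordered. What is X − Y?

Sub-diagonal monotone paths from (0,0) to (12,12) biject with Dyck paths of semilength 12, giving C_12. So X = C_12 = 208012.
A rooted plane tree on 11 nodes has 10 edges, and such trees are counted by C_10. So Y = C_10 = 16796.
X − Y = 208012 − 16796 = 191216.

191216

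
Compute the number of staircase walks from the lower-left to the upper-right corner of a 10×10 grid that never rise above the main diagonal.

Sub-diagonal monotone paths from (0,0) to (10,10) biject with Dyck paths of semilength 10, giving C_10.
C_10 = C(20,10)/11 = 184756/11 = 16796.

16796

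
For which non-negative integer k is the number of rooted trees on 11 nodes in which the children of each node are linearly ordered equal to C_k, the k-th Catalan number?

10

A rooted plane tree on 11 nodes has 10 edges, and such trees are counted by C_10.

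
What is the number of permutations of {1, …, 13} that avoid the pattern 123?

For any fixed pattern of length 3, the pattern-avoiding permutations of [13] number C_13.
C_13 = 742900.

742900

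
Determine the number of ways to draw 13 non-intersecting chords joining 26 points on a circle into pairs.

742900

Non-crossing perfect matchings of 2n points on a circle are counted by C_n; with 26 points, n = 13.
C_13 = C(26,13)/14 = 10400600/14 = 742900.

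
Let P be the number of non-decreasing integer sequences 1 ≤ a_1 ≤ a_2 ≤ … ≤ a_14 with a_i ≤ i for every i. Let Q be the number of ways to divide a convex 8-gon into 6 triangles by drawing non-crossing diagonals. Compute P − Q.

Such sub-staircase sequences of length n are counted by C_n; here n = 14. So P = C_14 = 2674440.
The number of triangulations of an 8-gon is the Catalan number C_6 (index = sides − 2). So Q = C_6 = 132.
P − Q = 2674440 − 132 = 2674308.

2674308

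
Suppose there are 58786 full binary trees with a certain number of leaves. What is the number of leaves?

12

Full binary trees with L leaves are counted by C_{L−1}; 58786 = C_11.
So the index is 11, and the number of leaves is 11 + 1 = 12.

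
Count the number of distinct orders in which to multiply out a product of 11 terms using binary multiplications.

Ways to associate a product of 11 factors correspond to binary trees on 11 leaves, so the count is C_10.
C_10 = C_9 · 2(2·9+1)/(9+2) = 4862 · 38/11 = 16796.

16796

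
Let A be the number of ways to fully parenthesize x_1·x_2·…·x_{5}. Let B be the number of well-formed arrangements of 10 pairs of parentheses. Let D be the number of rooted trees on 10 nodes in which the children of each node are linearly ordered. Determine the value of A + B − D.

Bracketing 5 factors into binary products is counted by C_{5−1} = C_4. So A = C_4 = 14.
Balanced strings of n pairs of brackets are counted by C_n; here n = 10. So B = C_10 = 16796.
A rooted plane tree on 10 nodes has 9 edges, and such trees are counted by C_9. So D = C_9 = 4862.
A + B − D = 14 + 16796 − 4862 = 11948.

11948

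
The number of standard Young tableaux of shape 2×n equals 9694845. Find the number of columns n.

15

Standard Young tableaux of shape 2×n are counted by C_n; 9694845 = C_15.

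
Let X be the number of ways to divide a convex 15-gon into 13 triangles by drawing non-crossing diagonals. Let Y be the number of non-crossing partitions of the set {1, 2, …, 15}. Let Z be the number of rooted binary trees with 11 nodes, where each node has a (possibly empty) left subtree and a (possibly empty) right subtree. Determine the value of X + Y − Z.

10378959

The number of triangulations of a 15-gon is the Catalan number C_13 (index = sides − 2). So X = C_13 = 742900.
Non-crossing partitions of an n-element set are counted by C_n; here n = 15. So Y = C_15 = 9694845.
Binary trees (left/right distinguished) on n nodes are counted by C_n; here n = 11. So Z = C_11 = 58786.
X + Y − Z = 742900 + 9694845 − 58786 = 10378959.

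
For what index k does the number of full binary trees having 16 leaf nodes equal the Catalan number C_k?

A full binary tree with L leaves has L−1 internal nodes and is counted by C_{L−1}; L = 16 gives C_15.

15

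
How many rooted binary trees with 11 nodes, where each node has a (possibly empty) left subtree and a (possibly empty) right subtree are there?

Rooted binary trees with 11 nodes (each child slot possibly empty) number C_11.
C_11 = C(22,11)/12 = 705432/12 = 58786.

58786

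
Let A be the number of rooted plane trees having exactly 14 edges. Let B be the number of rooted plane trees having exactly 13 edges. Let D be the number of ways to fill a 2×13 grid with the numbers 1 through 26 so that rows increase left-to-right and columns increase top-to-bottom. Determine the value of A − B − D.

Rooted ordered trees with n edges are counted by C_n; here n = 14. So A = C_14 = 2674440.
Rooted ordered trees with n edges are counted by C_n; here n = 13. So B = C_13 = 742900.
Standard Young tableaux of shape 2×n are counted by C_n; here n = 13. So D = C_13 = 742900.
A − B − D = 2674440 − 742900 − 742900 = 1188640.

1188640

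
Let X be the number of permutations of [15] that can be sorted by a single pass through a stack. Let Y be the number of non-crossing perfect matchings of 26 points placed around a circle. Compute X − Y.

By Knuth's characterisation, the stack-sortable permutations of length 15 are the 231-avoiders, numbering C_15. So X = C_15 = 9694845.
Pairing 26 circle points by 13 non-crossing chords gives C_13 matchings. So Y = C_13 = 742900.
X − Y = 9694845 − 742900 = 8951945.

8951945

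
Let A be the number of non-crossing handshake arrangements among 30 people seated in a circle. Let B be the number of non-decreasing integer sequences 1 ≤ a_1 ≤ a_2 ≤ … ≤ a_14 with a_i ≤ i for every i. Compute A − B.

7020405

Non-crossing handshake pairings of 2n people are counted by C_n; 30 people gives n = 15. So A = C_15 = 9694845.
Such sub-staircase sequences of length n are counted by C_n; here n = 14. So B = C_14 = 2674440.
A − B = 9694845 − 2674440 = 7020405.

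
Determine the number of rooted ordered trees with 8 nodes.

A rooted plane tree on 8 nodes has 7 edges, and such trees are counted by C_7.
C_7 = C_6 · 2(2·6+1)/(6+2) = 132 · 26/8 = 429.

429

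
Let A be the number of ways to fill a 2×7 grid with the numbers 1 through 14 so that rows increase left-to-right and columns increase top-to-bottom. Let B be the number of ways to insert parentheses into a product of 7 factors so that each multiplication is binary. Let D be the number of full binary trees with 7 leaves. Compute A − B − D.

165

Standard Young tableaux of shape 2×n are counted by C_n; here n = 7. So A = C_7 = 429.
Bracketing 7 factors into binary products is counted by C_{7−1} = C_6. So B = C_6 = 132.
A full binary tree with L leaves has L−1 internal nodes and is counted by C_{L−1}; L = 7 gives C_6. So D = C_6 = 132.
A − B − D = 429 − 132 − 132 = 165.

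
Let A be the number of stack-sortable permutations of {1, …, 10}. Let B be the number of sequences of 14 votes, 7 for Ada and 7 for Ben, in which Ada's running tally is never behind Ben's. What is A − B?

16367

By Knuth's characterisation, the stack-sortable permutations of length 10 are the 231-avoiders, numbering C_10. So A = C_10 = 16796.
Ballot sequences with n votes each where one side never trails are Dyck words, counted by C_n; here n = 7. So B = C_7 = 429.
A − B = 16796 − 429 = 16367.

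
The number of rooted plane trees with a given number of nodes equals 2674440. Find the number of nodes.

15

Rooted ordered trees on m nodes are counted by C_{m−1}. Since C_14 = 2674440, the index is 14.
So the index is 14, and the number of nodes is 14 + 1 = 15.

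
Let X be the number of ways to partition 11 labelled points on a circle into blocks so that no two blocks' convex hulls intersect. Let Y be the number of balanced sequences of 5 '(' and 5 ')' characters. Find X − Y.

58744

Non-crossing partitions of an n-element set are counted by C_n; here n = 11. So X = C_11 = 58786.
With 5 pairs the number of balanced bracket strings is the Catalan number C_5. So Y = C_5 = 42.
X − Y = 58786 − 42 = 58744.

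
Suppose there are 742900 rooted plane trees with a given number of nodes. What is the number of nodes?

14

Rooted ordered trees on m nodes are counted by C_{m−1}. The Catalan number equal to 742900 is C_13.
So the index is 13, and the number of nodes is 13 + 1 = 14.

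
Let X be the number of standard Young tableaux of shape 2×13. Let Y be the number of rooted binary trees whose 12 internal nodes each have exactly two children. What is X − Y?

534888

By the hook-length formula (or a Dyck-path bijection), SYT of shape 2×13 number C_13. So X = C_13 = 742900.
The number of full binary trees on 12 internal nodes is the Catalan number C_12. So Y = C_12 = 208012.
X − Y = 742900 − 208012 = 534888.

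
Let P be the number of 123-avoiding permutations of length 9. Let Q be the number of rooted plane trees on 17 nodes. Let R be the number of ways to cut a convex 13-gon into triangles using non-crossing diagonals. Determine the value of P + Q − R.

Permutations of [n] avoiding any single length-3 pattern are counted by C_n; here n = 9. So P = C_9 = 4862.
Rooted ordered (plane) trees on m nodes have m−1 edges and are counted by C_{m−1}; m = 17 gives C_16. So Q = C_16 = 35357670.
Triangulations of a convex m-gon are counted by C_{m−2}; with m = 13 this is C_11. So R = C_11 = 58786.
P + Q − R = 4862 + 35357670 − 58786 = 35303746.

35303746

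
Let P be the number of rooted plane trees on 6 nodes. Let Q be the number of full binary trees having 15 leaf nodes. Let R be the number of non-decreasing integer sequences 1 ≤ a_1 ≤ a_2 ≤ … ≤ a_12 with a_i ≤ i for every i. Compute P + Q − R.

A rooted plane tree on 6 nodes has 5 edges, and such trees are counted by C_5. So P = C_5 = 42.
A full binary tree with L leaves has L−1 internal nodes and is counted by C_{L−1}; L = 15 gives C_14. So Q = C_14 = 2674440.
Weakly increasing sequences with a_i ≤ i biject with Dyck paths of semilength 12, so there are C_12. So R = C_12 = 208012.
P + Q − R = 42 + 2674440 − 208012 = 2466470.

2466470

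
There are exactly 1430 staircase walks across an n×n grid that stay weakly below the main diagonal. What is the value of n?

Such diagonal-avoiding paths in an n×n grid are counted by C_n. Since C_8 = 1430, the index is 8.

8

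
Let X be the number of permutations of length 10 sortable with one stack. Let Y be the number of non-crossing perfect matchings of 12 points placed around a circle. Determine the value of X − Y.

Stack-sortable permutations are exactly the 231-avoiding ones, counted by C_n; here n = 10. So X = C_10 = 16796.
Non-crossing perfect matchings of 2n points on a circle are counted by C_n; with 12 points, n = 6. So Y = C_6 = 132.
X − Y = 16796 − 132 = 16664.

16664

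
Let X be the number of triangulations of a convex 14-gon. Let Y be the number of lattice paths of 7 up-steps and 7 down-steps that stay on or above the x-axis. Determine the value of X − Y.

Triangulations of a convex m-gon are counted by C_{m−2}; with m = 14 this is C_12. So X = C_12 = 208012.
A Dyck path with 7 up-steps and 7 down-steps has semilength 7, so there are C_7 of them. So Y = C_7 = 429.
X − Y = 208012 − 429 = 207583.

207583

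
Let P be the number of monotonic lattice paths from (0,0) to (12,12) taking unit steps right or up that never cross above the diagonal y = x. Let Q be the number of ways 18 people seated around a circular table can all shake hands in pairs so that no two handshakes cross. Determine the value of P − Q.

Monotone paths in an n×n grid that stay weakly below the diagonal are counted by C_n; here n = 12. So P = C_12 = 208012.
With 18 = 2·9 people, non-crossing handshake pairings are non-crossing perfect matchings on a circle, counted by C_9. So Q = C_9 = 4862.
P − Q = 208012 − 4862 = 203150.

203150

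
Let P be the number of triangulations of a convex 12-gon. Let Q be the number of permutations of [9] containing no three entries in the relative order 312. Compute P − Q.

Triangulations of a convex m-gon are counted by C_{m−2}; with m = 12 this is C_10. So P = C_10 = 16796.
For any fixed pattern of length 3, the pattern-avoiding permutations of [9] number C_9. So Q = C_9 = 4862.
P − Q = 16796 − 4862 = 11934.

11934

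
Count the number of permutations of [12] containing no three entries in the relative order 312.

Permutations of [n] avoiding any single length-3 pattern are counted by C_n; here n = 12.
C_12 = C(24,12)/13 = 2704156/13 = 208012.

208012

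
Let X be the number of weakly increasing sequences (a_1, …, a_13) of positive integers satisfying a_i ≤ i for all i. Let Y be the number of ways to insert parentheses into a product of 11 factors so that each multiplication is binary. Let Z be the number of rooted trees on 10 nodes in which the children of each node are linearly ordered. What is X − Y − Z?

Weakly increasing sequences with a_i ≤ i biject with Dyck paths of semilength 13, so there are C_13. So X = C_13 = 742900.
Parenthesizations of m factors correspond to full binary trees with m leaves, counted by C_{m−1}; m = 11 gives C_10. So Y = C_10 = 16796.
A rooted plane tree on 10 nodes has 9 edges, and such trees are counted by C_9. So Z = C_9 = 4862.
X − Y − Z = 742900 − 16796 − 4862 = 721242.

721242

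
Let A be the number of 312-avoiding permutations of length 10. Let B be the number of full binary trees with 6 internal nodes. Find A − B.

16664

Permutations of [n] avoiding any single length-3 pattern are counted by C_n; here n = 10. So A = C_10 = 16796.
The number of full binary trees on 6 internal nodes is the Catalan number C_6. So B = C_6 = 132.
A − B = 16796 − 132 = 16664.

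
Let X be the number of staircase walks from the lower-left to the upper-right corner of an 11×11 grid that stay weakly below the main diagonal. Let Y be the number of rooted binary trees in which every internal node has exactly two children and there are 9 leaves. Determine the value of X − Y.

Monotone paths in an n×n grid that stay weakly below the diagonal are counted by C_n; here n = 11. So X = C_11 = 58786.
A full binary tree with L leaves has L−1 internal nodes and is counted by C_{L−1}; L = 9 gives C_8. So Y = C_8 = 1430.
X − Y = 58786 − 1430 = 57356.

57356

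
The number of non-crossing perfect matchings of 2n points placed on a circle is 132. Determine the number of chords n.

Non-crossing pairings of 2n points on a circle are counted by C_n. Since C_6 = 132, the index is 6.

6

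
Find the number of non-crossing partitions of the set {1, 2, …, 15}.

9694845

Non-crossing partitions of an n-element set are counted by C_n; here n = 15.
C_15 = C(30,15)/16 = 155117520/16 = 9694845.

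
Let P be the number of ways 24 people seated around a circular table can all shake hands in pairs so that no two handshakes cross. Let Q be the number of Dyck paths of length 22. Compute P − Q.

149226

With 24 = 2·12 people, non-crossing handshake pairings are non-crossing perfect matchings on a circle, counted by C_12. So P = C_12 = 208012.
A Dyck path with 11 up-steps and 11 down-steps has semilength 11, so there are C_11 of them. So Q = C_11 = 58786.
P − Q = 208012 − 58786 = 149226.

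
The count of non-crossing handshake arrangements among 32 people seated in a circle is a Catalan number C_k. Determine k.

16

With 32 = 2·16 people, non-crossing handshake pairings are non-crossing perfect matchings on a circle, counted by C_16.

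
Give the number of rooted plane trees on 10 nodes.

4862

Rooted ordered (plane) trees on m nodes have m−1 edges and are counted by C_{m−1}; m = 10 gives C_9.
C_9 = 4862.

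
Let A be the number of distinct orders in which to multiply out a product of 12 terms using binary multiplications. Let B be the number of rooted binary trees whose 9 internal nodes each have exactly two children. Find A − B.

53924

Bracketing 12 factors into binary products is counted by C_{12−1} = C_11. So A = C_11 = 58786.
Full binary trees with n internal nodes are counted by C_n; here n = 9. So B = C_9 = 4862.
A − B = 58786 − 4862 = 53924.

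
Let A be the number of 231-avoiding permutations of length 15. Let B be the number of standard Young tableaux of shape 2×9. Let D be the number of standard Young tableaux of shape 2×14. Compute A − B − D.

7015543

For any fixed pattern of length 3, the pattern-avoiding permutations of [15] number C_15. So A = C_15 = 9694845.
Standard Young tableaux of shape 2×n are counted by C_n; here n = 9. So B = C_9 = 4862.
By the hook-length formula (or a Dyck-path bijection), SYT of shape 2×14 number C_14. So D = C_14 = 2674440.
A − B − D = 9694845 − 4862 − 2674440 = 7015543.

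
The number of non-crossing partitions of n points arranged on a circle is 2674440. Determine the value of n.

14

Non-crossing partitions of [n] are counted by C_n. The Catalan number equal to 2674440 is C_14.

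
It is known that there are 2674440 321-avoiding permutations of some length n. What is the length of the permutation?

Permutations of [n] avoiding a fixed length-3 pattern are counted by C_n, and C_14 = 2674440.

14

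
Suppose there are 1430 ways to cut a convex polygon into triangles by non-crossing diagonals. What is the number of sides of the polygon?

10

Triangulations of a convex m-gon are counted by C_{m−2}, and C_8 = 1430.
So m − 2 = 8, giving m = 10 sides.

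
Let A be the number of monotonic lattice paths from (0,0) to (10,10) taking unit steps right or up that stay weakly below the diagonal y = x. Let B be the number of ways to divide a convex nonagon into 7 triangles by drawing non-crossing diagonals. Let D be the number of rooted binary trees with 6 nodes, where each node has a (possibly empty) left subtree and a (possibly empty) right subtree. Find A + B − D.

Monotone paths in an n×n grid that stay weakly below the diagonal are counted by C_n; here n = 10. So A = C_10 = 16796.
Triangulations of a convex m-gon are counted by C_{m−2}; with m = 9 this is C_7. So B = C_7 = 429.
Rooted binary trees with 6 nodes (each child slot possibly empty) number C_6. So D = C_6 = 132.
A + B − D = 16796 + 429 − 132 = 17093.

17093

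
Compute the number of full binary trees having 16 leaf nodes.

A full binary tree with L leaves has L−1 internal nodes and is counted by C_{L−1}; L = 16 gives C_15.
C_15 = 9694845.

9694845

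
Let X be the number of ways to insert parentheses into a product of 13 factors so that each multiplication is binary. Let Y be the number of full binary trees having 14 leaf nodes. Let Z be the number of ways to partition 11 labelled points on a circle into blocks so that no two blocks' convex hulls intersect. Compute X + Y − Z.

892126

Parenthesizations of m factors correspond to full binary trees with m leaves, counted by C_{m−1}; m = 13 gives C_12. So X = C_12 = 208012.
Full binary trees with 14 leaves have 14−1 = 13 internal nodes, so there are C_13 of them. So Y = C_13 = 742900.
The non-crossing partitions of [11] form a lattice of size C_11. So Z = C_11 = 58786.
X + Y − Z = 208012 + 742900 − 58786 = 892126.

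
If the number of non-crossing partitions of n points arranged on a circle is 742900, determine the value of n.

Non-crossing partitions of [n] are counted by C_n; 742900 = C_13.

13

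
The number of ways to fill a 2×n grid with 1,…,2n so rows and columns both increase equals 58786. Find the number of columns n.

11

Standard Young tableaux of shape 2×n are counted by C_n. The Catalan number equal to 58786 is C_11.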